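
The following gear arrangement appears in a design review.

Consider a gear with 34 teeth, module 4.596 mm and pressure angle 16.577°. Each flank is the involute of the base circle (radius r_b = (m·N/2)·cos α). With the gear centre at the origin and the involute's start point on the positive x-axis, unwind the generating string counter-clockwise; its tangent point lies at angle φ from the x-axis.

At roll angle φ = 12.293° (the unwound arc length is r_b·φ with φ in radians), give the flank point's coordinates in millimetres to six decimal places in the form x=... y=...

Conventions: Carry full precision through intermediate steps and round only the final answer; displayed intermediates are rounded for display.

x=76.588415 y=0.245401

topology: single-mesh involute geometry — m = 4.596, N = 34
pitch radius r_p = m·N/2 = 4.596·34/2 = 78.132000
base radius r_b = r_p·cos α = 78.132000·cos 16.577° = 74.884614
roll angle φ = 12.293° = 0.21455332 rad
x = r_b·(cos φ + φ·sin φ) = 76.588415
y = r_b·(sin φ − φ·cos φ) = 0.245401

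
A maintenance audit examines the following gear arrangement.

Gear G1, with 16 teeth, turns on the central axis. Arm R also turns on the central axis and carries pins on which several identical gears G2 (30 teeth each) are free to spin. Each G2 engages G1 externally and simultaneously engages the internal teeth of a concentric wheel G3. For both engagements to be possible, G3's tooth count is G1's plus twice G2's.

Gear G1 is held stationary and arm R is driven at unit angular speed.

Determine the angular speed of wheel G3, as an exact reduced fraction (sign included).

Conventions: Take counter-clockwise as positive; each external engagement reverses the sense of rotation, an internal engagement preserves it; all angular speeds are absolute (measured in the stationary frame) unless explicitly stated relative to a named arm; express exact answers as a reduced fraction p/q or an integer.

recognized (axles ride arm R): planetary set, 16/30/76 teeth
ring teeth: 16 + 2·30 = 76
16(ω_sun−ω_arm) = −76(ω_ring−ω_arm),  ω_sun = 0, ω_arm = 1
ω_ring = 1 − (16/76)(0−1) = 23/19
exact speed ratio = 23/19

23/19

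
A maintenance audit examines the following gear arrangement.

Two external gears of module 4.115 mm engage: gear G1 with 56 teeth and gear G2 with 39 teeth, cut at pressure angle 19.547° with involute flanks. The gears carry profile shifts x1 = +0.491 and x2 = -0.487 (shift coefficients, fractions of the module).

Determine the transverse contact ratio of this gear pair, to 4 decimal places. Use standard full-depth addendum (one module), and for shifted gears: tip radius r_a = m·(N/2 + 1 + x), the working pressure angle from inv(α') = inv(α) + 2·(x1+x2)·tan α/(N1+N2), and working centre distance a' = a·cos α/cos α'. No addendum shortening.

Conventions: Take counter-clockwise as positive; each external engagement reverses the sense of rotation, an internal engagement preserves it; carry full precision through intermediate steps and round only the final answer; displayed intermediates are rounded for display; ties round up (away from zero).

1.7543

topology: single-mesh involute geometry — m = 4.115, 56T/39T pair
base radii: r_b1 = 108.579566, r_b2 = 75.617912
tip radii: r_a1 = 121.355465, r_a2 = 82.353495
inv(α') = inv(19.547°) + 2·(+0.491-0.487)·tan α/(56+39) = 0.01391240  ⇒  α' = 19.56058°
a' = a·cos α / cos α' = 195.4625·cos 19.547°/cos 19.56058° = 195.478955
action lengths: √(r_a1²−r_b1²) = 54.199877, √(r_a2²−r_b2²) = 32.619465
base pitch p_b = π·m·cos α = 12.182599
CR = (54.199877 + 32.619465 − 195.478955·sin 19.56058°)/12.182599 = 1.754333
contact ratio ≈ 1.7543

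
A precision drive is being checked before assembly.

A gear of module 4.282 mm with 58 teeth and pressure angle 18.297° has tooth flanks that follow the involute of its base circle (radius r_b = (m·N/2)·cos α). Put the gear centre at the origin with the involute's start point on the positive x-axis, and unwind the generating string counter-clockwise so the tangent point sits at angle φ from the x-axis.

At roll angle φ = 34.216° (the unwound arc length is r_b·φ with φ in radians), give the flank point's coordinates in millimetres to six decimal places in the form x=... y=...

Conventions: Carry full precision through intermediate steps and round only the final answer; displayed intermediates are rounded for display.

class = single-mesh tooth geometry [base-circle involute, m = 4.282, 58T]
pitch radius r_p = m·N/2 = 4.282·58/2 = 124.178000
base radius r_b = r_p·cos α = 124.178000·cos 18.297° = 117.899798
roll angle φ = 34.216° = 0.59718186 rad
x = r_b·(cos φ + φ·sin φ) = 137.085336
y = r_b·(sin φ − φ·cos φ) = 8.075023

x=137.085336 y=8.075023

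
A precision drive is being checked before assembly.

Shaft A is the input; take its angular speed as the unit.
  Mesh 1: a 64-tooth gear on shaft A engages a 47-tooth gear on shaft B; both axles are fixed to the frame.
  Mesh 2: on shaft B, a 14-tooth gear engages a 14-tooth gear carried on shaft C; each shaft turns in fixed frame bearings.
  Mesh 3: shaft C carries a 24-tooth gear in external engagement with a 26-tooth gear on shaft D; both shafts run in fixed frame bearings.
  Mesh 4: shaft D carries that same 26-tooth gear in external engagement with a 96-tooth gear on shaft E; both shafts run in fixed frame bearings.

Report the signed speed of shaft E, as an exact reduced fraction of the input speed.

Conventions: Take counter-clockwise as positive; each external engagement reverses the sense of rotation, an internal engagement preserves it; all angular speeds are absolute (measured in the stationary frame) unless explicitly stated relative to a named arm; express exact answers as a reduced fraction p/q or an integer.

16/47

4-mesh fixed-axis compound train (all bearings frame-fixed)
mesh 1 [64T→47T]: |ω|/ω_in = 1×64/47 = 64/47, sense flips to −
mesh 2 [14T→14T]: |ω|/ω_in = (64/47)×14/14 = 64/47, sense flips to +
mesh 3 [24T→26T]: |ω|/ω_in = (64/47)×24/26 = 768/611, sense flips to −
mesh 4 [26T→96T]: |ω|/ω_in = (768/611)×26/96 = 16/47, sense flips to +
signed output speed (× input speed) = 16/47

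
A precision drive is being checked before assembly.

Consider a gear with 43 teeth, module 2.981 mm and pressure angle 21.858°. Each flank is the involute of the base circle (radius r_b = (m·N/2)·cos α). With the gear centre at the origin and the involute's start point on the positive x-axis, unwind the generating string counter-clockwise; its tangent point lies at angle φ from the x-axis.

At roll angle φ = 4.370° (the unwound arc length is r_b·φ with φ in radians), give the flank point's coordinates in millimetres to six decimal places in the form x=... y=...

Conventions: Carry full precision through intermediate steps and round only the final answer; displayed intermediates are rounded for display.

x=59.656690 y=0.008792

recognized (one wheel, involute flank): single-mesh tooth geometry, m = 2.981, N = 43
pitch radius r_p = m·N/2 = 2.981·43/2 = 64.091500
base radius r_b = r_p·cos α = 64.091500·cos 21.858° = 59.483925
roll angle φ = 4.370° = 0.07627089 rad
x = r_b·(cos φ + φ·sin φ) = 59.656690
y = r_b·(sin φ − φ·cos φ) = 0.008792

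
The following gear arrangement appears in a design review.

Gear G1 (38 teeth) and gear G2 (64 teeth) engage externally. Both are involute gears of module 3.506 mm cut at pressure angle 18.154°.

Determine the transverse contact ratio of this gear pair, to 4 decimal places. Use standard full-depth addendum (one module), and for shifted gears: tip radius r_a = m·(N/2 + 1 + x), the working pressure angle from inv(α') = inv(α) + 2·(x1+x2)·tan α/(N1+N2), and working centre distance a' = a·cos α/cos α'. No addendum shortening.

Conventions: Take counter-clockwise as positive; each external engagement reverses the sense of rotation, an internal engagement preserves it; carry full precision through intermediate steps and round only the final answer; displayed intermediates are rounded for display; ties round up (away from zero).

1.8548

single-mesh involute tooth geometry (38T engaging 64T at module 3.506)
base radii: r_b1 = 63.298122, r_b2 = 106.607363
tip radii: r_a1 = 70.120000, r_a2 = 115.698000
no profile shift: α' = α, a' = a
action lengths: √(r_a1²−r_b1²) = 30.168894, √(r_a2²−r_b2²) = 44.954392
base pitch p_b = π·m·cos α = 10.466153
CR = (30.168894 + 44.954392 − 178.806000·sin 18.15400°)/10.466153 = 1.854771
contact ratio ≈ 1.8548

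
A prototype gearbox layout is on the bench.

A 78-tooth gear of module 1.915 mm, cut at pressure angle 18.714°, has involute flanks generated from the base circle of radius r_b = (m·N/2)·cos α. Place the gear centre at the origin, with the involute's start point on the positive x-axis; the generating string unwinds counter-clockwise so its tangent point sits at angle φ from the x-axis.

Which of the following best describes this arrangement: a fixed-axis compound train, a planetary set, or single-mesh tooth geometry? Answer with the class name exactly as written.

single-mesh involute tooth geometry (78T wheel at module 1.915)
classification: single-mesh tooth geometry

single-mesh tooth geometry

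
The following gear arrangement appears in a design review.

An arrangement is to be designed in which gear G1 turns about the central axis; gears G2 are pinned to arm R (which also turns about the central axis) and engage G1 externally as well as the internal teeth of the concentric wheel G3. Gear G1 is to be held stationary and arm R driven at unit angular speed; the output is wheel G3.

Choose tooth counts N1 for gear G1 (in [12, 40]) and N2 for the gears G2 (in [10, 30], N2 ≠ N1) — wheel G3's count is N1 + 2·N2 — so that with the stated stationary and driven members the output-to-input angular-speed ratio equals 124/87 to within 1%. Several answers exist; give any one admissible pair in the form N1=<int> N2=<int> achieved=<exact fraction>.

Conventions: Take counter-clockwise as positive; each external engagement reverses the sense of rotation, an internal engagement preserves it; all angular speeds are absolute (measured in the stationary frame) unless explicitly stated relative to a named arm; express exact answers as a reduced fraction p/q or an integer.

topology: planetary set — design target 124/87, arm = carrier (Willis)
Willis with ω_sun = 0: ω_ring/ω_arm = (N1+N3)/N3; set equal to 124/87  ⇒  N3/N1 = 1/(124/87 − 1) = 87/37
N3 = N1 + 2·N2  ⇒  N2/N1 = (N3/N1 − 1)/2 = (87/37 − 1)/2 = 25/37
smallest multiple with N1 ≥ 12 and N2 ≥ 10: k = 1  ⇒  N1 = 1·37 = 37, N2 = 1·25 = 25 (N1 ≤ 40, N2 ≤ 30, N2 ≠ N1 ✓), N3 = 37 + 2·25 = 87
check: (N1+N3)/N3 with N1 = 37, N3 = 87 gives 124/87; |achieved − target| = 0 ≤ 31/2175 ✓

N1=37 N2=25 achieved=124/87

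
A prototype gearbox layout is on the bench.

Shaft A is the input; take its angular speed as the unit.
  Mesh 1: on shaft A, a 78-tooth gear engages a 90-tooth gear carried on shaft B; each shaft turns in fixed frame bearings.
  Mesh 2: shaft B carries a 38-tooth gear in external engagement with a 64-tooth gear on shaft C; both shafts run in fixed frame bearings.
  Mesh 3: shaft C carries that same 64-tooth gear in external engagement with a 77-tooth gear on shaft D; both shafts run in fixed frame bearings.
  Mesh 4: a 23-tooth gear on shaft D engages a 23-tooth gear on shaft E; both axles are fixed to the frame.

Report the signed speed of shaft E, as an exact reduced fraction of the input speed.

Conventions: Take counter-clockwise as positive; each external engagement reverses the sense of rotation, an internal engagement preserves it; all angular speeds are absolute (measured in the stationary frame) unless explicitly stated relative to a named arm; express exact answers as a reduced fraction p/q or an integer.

4-mesh fixed-axis compound train (all bearings frame-fixed)
mesh 1 [78T→90T]: |ω|/ω_in = 1×78/90 = 13/15, sense flips to −
mesh 2 [38T→64T]: |ω|/ω_in = (13/15)×38/64 = 247/480, sense flips to +
mesh 3 [64T→77T]: |ω|/ω_in = (247/480)×64/77 = 494/1155, sense flips to −
mesh 4 [23T→23T]: |ω|/ω_in = (494/1155)×23/23 = 494/1155, sense flips to +
signed output speed (× input speed) = 494/1155

494/1155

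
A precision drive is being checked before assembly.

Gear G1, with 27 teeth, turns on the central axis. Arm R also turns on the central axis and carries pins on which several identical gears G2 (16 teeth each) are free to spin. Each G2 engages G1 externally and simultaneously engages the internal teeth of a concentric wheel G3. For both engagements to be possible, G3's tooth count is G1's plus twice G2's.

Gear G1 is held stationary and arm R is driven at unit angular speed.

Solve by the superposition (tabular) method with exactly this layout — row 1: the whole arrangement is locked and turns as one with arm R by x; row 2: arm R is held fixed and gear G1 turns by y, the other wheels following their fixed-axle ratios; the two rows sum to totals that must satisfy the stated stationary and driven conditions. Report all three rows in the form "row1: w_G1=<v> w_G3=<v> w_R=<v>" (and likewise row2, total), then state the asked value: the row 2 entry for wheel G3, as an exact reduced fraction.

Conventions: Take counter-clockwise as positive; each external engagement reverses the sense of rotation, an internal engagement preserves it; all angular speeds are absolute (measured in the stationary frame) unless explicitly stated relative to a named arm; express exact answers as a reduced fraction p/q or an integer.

recognized (axles ride arm R): planetary set, 27/16/59 teeth
row 1: whole set turns with the arm by x
row 2 — arm fixed, fixed-axis ratios: sun y, ring −(27/59)·y, arm 0
boundary: total ω_sun = x + y = 0 and total ω_arm = x = 1  ⇒  y = -1, x = 1
row 2 ring = −(27/59)·(-1) = 27/59
totals (row 1 + row 2): sun 1 + (-1) = 0, ring 1 + 27/59 = 86/59, arm 1 + 0 = 1
asked cell (row2, ring) = 27/59

row1: w_G1=1 w_G3=1 w_R=1
row2: w_G1=-1 w_G3=27/59 w_R=0
total: w_G1=0 w_G3=86/59 w_R=1
asked value: 27/59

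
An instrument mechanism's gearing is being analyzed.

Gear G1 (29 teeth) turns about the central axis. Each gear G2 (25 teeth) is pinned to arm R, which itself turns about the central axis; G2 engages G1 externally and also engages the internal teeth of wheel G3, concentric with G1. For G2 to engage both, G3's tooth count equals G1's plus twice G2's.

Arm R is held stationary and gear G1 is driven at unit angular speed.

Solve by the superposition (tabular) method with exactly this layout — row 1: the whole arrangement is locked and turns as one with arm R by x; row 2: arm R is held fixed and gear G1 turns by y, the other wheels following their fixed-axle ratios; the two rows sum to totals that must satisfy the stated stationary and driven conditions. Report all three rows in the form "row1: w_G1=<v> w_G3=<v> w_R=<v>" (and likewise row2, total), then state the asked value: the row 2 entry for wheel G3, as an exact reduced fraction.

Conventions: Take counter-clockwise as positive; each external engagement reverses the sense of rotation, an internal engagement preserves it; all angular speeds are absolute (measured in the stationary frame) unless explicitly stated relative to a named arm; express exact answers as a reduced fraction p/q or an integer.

row1: w_G1=0 w_G3=0 w_R=0
row2: w_G1=1 w_G3=-29/79 w_R=0
total: w_G1=1 w_G3=-29/79 w_R=0
asked value: -29/79

class = planetary set [G3 = 29+2·25 = 79; Willis about the carrier]
row 1 (train locked, turned with arm): all members turn x
row 2: sun turns y, ring = −(29/79)·y, arm 0
boundary: total ω_arm = x = 0 and total ω_sun = x + y = 1  ⇒  y = 1, x = 0
row 2 ring = −(29/79)·1 = -29/79
totals (row 1 + row 2): sun 0 + 1 = 1, ring 0 + (-29/79) = -29/79, arm 0 + 0 = 0
asked cell (row2, ring) = -29/79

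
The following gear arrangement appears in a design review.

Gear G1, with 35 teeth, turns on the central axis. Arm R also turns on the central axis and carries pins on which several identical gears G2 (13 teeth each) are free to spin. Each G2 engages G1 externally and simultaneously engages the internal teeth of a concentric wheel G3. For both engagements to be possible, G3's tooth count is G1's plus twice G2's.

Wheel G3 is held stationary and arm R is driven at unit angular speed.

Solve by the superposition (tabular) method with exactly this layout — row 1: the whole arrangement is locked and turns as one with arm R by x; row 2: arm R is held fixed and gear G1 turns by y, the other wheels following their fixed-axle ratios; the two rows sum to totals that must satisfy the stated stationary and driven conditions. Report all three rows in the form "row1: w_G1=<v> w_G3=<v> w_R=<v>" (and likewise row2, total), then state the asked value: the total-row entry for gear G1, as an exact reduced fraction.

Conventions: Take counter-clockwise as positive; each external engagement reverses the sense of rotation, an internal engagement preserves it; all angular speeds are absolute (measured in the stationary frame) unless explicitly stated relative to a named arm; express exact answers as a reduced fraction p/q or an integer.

row1: w_G1=1 w_G3=1 w_R=1
row2: w_G1=61/35 w_G3=-1 w_R=0
total: w_G1=96/35 w_G3=0 w_R=1
asked value: 96/35

topology: planetary set — G1 35T / G2 13T / G3 61T, arm = carrier (Willis)
row 1: whole set turns with the arm by x
superposition row 2 [arm held]: sun y, ring −(35/61)·y, arm 0
boundary: total ω_ring = x − (35/61)·y = 0 and total ω_arm = x = 1  ⇒  y = 61/35, x = 1
row 2 ring = −(35/61)·61/35 = -1
totals (row 1 + row 2): sun 1 + 61/35 = 96/35, ring 1 + (-1) = 0, arm 1 + 0 = 1
asked cell (total, sun) = 96/35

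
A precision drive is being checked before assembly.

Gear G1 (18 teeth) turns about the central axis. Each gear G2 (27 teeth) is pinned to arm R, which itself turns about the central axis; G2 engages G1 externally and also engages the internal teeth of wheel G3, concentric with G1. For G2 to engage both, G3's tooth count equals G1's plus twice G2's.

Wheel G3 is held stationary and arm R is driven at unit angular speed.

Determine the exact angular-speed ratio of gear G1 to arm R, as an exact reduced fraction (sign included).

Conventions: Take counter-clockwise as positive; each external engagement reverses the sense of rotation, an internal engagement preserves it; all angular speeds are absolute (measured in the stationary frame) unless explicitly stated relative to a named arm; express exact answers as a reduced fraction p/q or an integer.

5

topology: planetary set — G1 18T / G2 27T / G3 72T, arm = carrier (Willis)
ring teeth: 18 + 2·27 = 72
18(ω_sun−ω_arm) = −72(ω_ring−ω_arm),  ω_ring = 0, ω_arm = 1
ω_sun = 1 − (72/18)(0−1) = 5
ω_out/ω_in = 5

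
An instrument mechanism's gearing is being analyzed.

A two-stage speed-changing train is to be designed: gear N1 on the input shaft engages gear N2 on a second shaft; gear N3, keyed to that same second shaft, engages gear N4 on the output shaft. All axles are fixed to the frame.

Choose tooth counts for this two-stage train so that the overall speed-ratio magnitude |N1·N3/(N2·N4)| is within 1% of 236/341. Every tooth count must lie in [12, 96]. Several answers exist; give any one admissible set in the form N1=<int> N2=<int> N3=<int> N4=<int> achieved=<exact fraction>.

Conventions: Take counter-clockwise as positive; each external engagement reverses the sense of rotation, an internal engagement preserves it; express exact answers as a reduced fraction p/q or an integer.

class = fixed-axis compound train [2-stage, 236/341 wanted]
target = 236/341 in lowest terms: an exact hit needs N1·N3 = k·236 and N2·N4 = k·341 for one integer k, every count in [12, 96]; additionally prefer no 1:1 stage (N1 ≠ N2, N3 ≠ N4)
k = 1…2: no 1:1-free in-range split of k·236 and k·341 into factor pairs; take k = 3
k = 3: N1·N3 = 708 = 12·59, N2·N4 = 1023 = 31·33
achieved = 12·59/(31·33) = 236/341; |achieved − target| = 0 ≤ 59/8525 ✓

N1=12 N2=31 N3=59 N4=33 achieved=236/341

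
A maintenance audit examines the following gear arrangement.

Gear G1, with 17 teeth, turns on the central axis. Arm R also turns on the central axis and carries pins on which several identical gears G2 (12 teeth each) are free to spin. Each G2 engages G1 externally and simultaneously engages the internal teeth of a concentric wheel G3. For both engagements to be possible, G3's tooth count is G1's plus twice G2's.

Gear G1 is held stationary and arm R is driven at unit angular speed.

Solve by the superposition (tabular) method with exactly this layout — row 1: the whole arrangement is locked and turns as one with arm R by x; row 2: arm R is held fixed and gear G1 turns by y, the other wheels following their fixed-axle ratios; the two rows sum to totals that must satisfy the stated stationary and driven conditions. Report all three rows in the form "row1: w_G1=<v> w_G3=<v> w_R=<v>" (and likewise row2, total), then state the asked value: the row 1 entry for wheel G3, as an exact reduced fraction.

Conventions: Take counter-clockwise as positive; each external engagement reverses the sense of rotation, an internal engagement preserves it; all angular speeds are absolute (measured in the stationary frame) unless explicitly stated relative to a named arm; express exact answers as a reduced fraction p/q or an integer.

row1: w_G1=1 w_G3=1 w_R=1
row2: w_G1=-1 w_G3=17/41 w_R=0
total: w_G1=0 w_G3=58/41 w_R=1
asked value: 1

class = planetary set [G3 = 17+2·12 = 41; Willis about the carrier]
row 1 (train locked, turned with arm): all members turn x
row 2 (arm held, sun turns y): ω_ring = −(17/41)·y, ω_arm = 0
boundary: total ω_sun = x + y = 0 and total ω_arm = x = 1  ⇒  y = -1, x = 1
row 2 ring = −(17/41)·(-1) = 17/41
totals (row 1 + row 2): sun 1 + (-1) = 0, ring 1 + 17/41 = 58/41, arm 1 + 0 = 1
asked cell (row1, ring) = 1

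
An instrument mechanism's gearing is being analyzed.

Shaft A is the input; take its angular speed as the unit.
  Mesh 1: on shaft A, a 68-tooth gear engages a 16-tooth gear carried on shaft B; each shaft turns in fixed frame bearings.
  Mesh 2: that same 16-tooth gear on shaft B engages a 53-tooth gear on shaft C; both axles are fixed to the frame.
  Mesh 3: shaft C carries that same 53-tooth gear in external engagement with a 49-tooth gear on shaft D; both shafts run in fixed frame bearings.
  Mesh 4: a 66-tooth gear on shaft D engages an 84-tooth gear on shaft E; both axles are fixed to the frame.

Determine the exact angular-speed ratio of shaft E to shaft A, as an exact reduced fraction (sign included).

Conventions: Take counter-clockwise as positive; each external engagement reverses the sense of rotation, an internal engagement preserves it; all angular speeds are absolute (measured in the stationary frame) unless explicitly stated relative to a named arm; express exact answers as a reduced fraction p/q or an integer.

class = fixed-axis compound train [4 meshes; 4 ratios multiply, 4 sense flips]
mesh 1 [68T→16T]: running ratio 17/4, sense −
mesh 2 [16T→53T]: running ratio 68/53, sense +
mesh 3 [53T→49T]: running ratio 68/49, sense −
mesh 4 [66T→84T]: running ratio 374/343, sense +
ω_out/ω_in = 374/343

374/343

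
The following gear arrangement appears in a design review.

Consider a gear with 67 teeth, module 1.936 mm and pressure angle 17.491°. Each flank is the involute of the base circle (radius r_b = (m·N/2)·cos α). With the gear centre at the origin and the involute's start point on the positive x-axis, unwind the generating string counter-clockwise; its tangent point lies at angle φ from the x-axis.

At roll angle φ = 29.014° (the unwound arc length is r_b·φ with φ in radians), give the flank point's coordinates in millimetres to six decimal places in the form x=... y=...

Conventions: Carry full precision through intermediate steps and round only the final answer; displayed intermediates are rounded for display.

recognized (one wheel, involute flank): single-mesh tooth geometry, m = 1.936, N = 67
pitch radius r_p = m·N/2 = 1.936·67/2 = 64.856000
base radius r_b = r_p·cos α = 64.856000·cos 17.491° = 61.857329
roll angle φ = 29.014° = 0.50638983 rad
x = r_b·(cos φ + φ·sin φ) = 69.287143
y = r_b·(sin φ − φ·cos φ) = 2.609439

x=69.287143 y=2.609439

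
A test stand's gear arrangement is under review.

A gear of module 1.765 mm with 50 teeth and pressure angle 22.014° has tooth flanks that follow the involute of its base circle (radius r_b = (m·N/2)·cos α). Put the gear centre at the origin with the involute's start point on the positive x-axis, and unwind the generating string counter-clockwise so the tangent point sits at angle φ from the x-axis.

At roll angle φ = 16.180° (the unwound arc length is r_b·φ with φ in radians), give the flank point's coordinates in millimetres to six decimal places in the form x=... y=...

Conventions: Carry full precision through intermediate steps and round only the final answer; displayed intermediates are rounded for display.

topology: single-mesh involute geometry — m = 1.765, N = 50
pitch radius r_p = m·N/2 = 1.765·50/2 = 44.125000
base radius r_b = r_p·cos α = 44.125000·cos 22.014° = 40.907947
roll angle φ = 16.180° = 0.28239427 rad
x = r_b·(cos φ + φ·sin φ) = 42.506705
y = r_b·(sin φ − φ·cos φ) = 0.304640

x=42.506705 y=0.304640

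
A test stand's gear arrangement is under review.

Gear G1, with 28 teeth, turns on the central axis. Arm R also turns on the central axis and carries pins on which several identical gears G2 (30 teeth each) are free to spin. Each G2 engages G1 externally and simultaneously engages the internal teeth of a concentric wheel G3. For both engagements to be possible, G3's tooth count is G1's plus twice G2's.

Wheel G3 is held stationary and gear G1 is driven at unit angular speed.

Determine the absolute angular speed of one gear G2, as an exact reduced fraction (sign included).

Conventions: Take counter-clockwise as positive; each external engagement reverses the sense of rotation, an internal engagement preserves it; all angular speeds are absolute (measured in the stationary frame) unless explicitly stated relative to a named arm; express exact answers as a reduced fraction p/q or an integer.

topology: planetary set — G1 28T / G2 30T / G3 88T, arm = carrier (Willis)
ring teeth: 28 + 2·30 = 88
28(ω_sun−ω_arm) = −88(ω_ring−ω_arm),  ω_ring = 0, ω_sun = 1
28(1−ω_arm) = −88(0−ω_arm)  ⇒  116·ω_arm = 28  ⇒  ω_arm = 7/29
sun–planet mesh: 28·(1−7/29) = −30·(ω_p−ω_arm)  ⇒  ω_p−ω_arm = -308/435
ω_p = 7/29 − 308/435 = -7/15
exact speed ratio = -7/15

-7/15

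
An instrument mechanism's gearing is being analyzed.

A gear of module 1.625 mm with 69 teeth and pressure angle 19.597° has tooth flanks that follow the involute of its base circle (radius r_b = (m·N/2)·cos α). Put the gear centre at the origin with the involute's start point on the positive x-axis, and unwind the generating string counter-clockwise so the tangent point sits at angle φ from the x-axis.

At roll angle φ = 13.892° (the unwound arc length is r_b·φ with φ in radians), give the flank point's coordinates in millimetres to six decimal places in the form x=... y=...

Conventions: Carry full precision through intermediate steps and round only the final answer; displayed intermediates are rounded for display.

x=54.344770 y=0.249464

class = single-mesh tooth geometry [base-circle involute, m = 1.625, 69T]
pitch radius r_p = m·N/2 = 1.625·69/2 = 56.062500
base radius r_b = r_p·cos α = 56.062500·cos 19.597° = 52.815081
roll angle φ = 13.892° = 0.24246114 rad
x = r_b·(cos φ + φ·sin φ) = 54.344770
y = r_b·(sin φ − φ·cos φ) = 0.249464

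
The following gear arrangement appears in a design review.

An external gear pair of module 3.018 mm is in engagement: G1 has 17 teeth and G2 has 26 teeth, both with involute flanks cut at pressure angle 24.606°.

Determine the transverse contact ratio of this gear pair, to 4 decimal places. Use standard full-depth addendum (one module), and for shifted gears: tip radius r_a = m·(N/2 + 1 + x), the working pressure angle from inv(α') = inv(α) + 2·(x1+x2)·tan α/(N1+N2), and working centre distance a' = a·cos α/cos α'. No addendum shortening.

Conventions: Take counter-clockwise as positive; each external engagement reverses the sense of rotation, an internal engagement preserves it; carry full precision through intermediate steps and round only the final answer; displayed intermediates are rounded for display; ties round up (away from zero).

recognized (one external pair, fixed centres): single-mesh tooth geometry, m = 3.018, N1 = 17, N2 = 26
base radii: r_b1 = 23.323515, r_b2 = 35.671259
tip radii: r_a1 = 28.671000, r_a2 = 42.252000
no profile shift: α' = α, a' = a
action lengths: √(r_a1²−r_b1²) = 16.674527, √(r_a2²−r_b2²) = 22.644928
base pitch p_b = π·m·cos α = 8.620351
CR = (16.674527 + 22.644928 − 64.887000·sin 24.60600°)/8.620351 = 1.427096
contact ratio ≈ 1.4271

1.4271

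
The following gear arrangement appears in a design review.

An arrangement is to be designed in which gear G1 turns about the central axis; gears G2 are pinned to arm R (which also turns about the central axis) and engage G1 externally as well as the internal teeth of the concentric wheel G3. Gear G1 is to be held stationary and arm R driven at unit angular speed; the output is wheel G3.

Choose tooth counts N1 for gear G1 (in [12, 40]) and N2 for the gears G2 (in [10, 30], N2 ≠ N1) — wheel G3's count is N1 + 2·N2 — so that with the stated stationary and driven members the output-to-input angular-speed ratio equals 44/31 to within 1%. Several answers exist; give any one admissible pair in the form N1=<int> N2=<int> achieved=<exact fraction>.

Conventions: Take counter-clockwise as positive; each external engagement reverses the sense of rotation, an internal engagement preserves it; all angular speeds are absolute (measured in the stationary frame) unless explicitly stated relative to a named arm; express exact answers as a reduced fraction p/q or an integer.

N1=26 N2=18 achieved=44/31

class = planetary set [ratio 44/31 wanted; Willis about the carrier]
Willis with ω_sun = 0: ω_ring/ω_arm = (N1+N3)/N3; set equal to 44/31  ⇒  N3/N1 = 1/(44/31 − 1) = 31/13
N3 = N1 + 2·N2  ⇒  N2/N1 = (N3/N1 − 1)/2 = (31/13 − 1)/2 = 9/13
smallest multiple with N1 ≥ 12 and N2 ≥ 10: k = 2  ⇒  N1 = 2·13 = 26, N2 = 2·9 = 18 (N1 ≤ 40, N2 ≤ 30, N2 ≠ N1 ✓), N3 = 26 + 2·18 = 62
check: (N1+N3)/N3 with N1 = 26, N3 = 62 gives 44/31; |achieved − target| = 0 ≤ 11/775 ✓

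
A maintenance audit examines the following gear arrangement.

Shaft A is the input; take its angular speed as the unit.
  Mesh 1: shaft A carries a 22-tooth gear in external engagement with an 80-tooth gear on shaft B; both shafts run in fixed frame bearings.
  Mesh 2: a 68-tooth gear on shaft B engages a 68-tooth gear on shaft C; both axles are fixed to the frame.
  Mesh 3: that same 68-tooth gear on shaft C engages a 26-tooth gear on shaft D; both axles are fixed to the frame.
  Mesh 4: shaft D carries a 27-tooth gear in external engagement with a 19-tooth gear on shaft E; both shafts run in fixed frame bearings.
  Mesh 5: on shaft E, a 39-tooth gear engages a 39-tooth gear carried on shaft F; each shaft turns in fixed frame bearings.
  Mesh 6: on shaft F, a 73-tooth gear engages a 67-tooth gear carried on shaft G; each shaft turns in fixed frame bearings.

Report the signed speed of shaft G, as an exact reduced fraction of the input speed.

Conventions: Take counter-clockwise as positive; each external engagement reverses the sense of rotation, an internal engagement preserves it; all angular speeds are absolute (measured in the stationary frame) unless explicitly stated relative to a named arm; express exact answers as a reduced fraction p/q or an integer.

368577/330980

6-mesh fixed-axis compound train (all bearings frame-fixed)
mesh 1 [22T→80T]: |ω|/ω_in = 1×22/80 = 11/40, sense flips to −
mesh 2 [68T→68T]: |ω|/ω_in = (11/40)×68/68 = 11/40, sense flips to +
mesh 3 [68T→26T]: |ω|/ω_in = (11/40)×68/26 = 187/260, sense flips to −
mesh 4 [27T→19T]: |ω|/ω_in = (187/260)×27/19 = 5049/4940, sense flips to +
mesh 5 [39T→39T]: |ω|/ω_in = (5049/4940)×39/39 = 5049/4940, sense flips to −
mesh 6 [73T→67T]: |ω|/ω_in = (5049/4940)×73/67 = 368577/330980, sense flips to +
signed output speed (× input speed) = 368577/330980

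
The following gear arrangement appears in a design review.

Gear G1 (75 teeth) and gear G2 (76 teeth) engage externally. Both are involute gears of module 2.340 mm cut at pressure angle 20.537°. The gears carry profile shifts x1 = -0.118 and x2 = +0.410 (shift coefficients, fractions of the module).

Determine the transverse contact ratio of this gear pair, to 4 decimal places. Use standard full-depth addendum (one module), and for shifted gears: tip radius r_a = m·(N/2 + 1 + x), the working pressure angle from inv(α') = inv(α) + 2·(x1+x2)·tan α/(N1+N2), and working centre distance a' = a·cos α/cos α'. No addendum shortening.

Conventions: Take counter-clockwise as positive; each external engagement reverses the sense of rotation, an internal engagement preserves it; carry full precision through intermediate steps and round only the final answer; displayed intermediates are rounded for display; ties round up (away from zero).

1.7444

topology: single-mesh involute geometry — m = 2.340, 75T/76T pair
base radii: r_b1 = 82.173122, r_b2 = 83.268764
tip radii: r_a1 = 89.813880, r_a2 = 92.219400
inv(α') = inv(20.537°) + 2·(-0.118+0.410)·tan α/(75+76) = 0.01763150  ⇒  α' = 21.11080°
a' = a·cos α / cos α' = 176.6700·cos 20.537°/cos 21.11080° = 177.344228
action lengths: √(r_a1²−r_b1²) = 36.250669, √(r_a2²−r_b2²) = 39.632445
base pitch p_b = π·m·cos α = 6.884119
CR = (36.250669 + 39.632445 − 177.344228·sin 21.11080°)/6.884119 = 1.744387
contact ratio ≈ 1.7444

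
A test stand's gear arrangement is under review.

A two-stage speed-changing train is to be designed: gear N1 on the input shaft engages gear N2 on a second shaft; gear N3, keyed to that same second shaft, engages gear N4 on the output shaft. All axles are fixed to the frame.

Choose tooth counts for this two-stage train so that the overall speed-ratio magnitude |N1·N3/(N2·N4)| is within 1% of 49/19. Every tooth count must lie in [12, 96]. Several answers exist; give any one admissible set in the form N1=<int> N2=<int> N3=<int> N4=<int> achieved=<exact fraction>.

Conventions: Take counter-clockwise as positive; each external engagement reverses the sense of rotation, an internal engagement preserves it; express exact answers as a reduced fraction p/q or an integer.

N1=12 N2=19 N3=49 N4=12 achieved=49/19

class = fixed-axis compound train [2-stage, 49/19 wanted]
target = 49/19 in lowest terms: an exact hit needs N1·N3 = k·49 and N2·N4 = k·19 for one integer k, every count in [12, 96]; additionally prefer no 1:1 stage (N1 ≠ N2, N3 ≠ N4)
k = 1…11: no 1:1-free in-range split of k·49 and k·19 into factor pairs; take k = 12
k = 12: N1·N3 = 588 = 12·49, N2·N4 = 228 = 19·12
achieved = 12·49/(19·12) = 49/19; |achieved − target| = 0 ≤ 49/1900 ✓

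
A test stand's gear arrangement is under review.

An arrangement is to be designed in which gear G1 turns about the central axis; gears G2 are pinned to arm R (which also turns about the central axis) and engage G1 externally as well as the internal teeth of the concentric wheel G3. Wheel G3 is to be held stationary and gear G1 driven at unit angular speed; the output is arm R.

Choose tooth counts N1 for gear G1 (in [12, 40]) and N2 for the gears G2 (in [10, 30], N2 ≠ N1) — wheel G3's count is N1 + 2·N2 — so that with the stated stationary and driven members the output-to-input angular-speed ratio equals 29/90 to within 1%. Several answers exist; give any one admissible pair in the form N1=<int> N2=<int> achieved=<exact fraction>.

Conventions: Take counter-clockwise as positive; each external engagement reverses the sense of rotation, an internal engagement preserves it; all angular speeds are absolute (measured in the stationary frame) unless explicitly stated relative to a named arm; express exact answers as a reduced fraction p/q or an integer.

topology: planetary set — design target 29/90, arm = carrier (Willis)
Willis with ω_ring = 0: ω_arm/ω_sun = N1/(N1+N3); set equal to 29/90  ⇒  N3/N1 = 1/(29/90) − 1 = 61/29
N3 = N1 + 2·N2  ⇒  N2/N1 = (N3/N1 − 1)/2 = (61/29 − 1)/2 = 16/29
smallest multiple with N1 ≥ 12 and N2 ≥ 10: k = 1  ⇒  N1 = 1·29 = 29, N2 = 1·16 = 16 (N1 ≤ 40, N2 ≤ 30, N2 ≠ N1 ✓), N3 = 29 + 2·16 = 61
check: N1/(N1+N3) with N1 = 29, N3 = 61 gives 29/90; |achieved − target| = 0 ≤ 29/9000 ✓

N1=29 N2=16 achieved=29/90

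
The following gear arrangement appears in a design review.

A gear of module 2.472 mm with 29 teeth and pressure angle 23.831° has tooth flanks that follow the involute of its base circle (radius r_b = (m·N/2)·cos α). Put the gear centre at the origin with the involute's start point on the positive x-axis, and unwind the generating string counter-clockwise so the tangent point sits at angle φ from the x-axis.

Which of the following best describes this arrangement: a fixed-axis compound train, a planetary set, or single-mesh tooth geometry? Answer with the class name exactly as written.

single-mesh tooth geometry

single-mesh involute tooth geometry (29T wheel at module 2.472)
classification: single-mesh tooth geometry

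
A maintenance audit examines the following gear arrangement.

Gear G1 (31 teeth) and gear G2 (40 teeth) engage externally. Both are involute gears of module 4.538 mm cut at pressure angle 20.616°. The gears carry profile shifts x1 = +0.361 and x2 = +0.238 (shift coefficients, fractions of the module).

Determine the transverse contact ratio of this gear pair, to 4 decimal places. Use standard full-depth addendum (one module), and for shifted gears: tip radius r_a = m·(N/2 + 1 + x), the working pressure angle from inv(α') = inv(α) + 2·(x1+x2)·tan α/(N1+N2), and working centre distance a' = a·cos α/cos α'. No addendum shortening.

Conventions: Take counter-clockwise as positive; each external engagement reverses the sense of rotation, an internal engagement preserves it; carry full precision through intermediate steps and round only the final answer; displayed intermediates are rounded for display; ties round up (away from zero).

1.5615

class = single-mesh tooth geometry [involute pair 31T × 40T, m = 4.538]
base radii: r_b1 = 65.834578, r_b2 = 84.947843
tip radii: r_a1 = 76.515218, r_a2 = 96.378044
inv(α') = inv(20.616°) + 2·(+0.361+0.238)·tan α/(31+40) = 0.02272456  ⇒  α' = 22.89628°
a' = a·cos α / cos α' = 161.0990·cos 20.616°/cos 22.89628° = 163.678546
action lengths: √(r_a1²−r_b1²) = 38.992139, √(r_a2²−r_b2²) = 45.525722
base pitch p_b = π·m·cos α = 13.343576
CR = (38.992139 + 45.525722 − 163.678546·sin 22.89628°)/13.343576 = 1.561531
contact ratio ≈ 1.5615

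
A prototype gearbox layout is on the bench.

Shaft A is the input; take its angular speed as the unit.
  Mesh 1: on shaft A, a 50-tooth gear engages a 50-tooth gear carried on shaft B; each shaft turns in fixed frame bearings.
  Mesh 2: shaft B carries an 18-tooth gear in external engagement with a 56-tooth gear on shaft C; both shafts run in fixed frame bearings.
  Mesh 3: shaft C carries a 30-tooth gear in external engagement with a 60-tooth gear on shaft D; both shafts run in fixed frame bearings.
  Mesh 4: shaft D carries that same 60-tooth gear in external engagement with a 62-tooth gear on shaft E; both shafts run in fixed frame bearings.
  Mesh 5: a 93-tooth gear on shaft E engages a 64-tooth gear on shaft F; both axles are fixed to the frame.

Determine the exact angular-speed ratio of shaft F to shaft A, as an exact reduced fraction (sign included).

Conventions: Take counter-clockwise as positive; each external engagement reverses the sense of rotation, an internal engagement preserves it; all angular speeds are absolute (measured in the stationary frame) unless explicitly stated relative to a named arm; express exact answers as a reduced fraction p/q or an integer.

class = fixed-axis compound train [5 meshes; 5 ratios multiply, 5 sense flips]
mesh 1 [50T→50T]: running ratio 1, sense −
mesh 2 [18T→56T]: running ratio 9/28, sense +
mesh 3 [30T→60T]: running ratio 9/56, sense −
mesh 4 [60T→62T]: running ratio 135/868, sense +
mesh 5 [93T→64T]: running ratio 405/1792, sense −
ω_out/ω_in = -405/1792

-405/1792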